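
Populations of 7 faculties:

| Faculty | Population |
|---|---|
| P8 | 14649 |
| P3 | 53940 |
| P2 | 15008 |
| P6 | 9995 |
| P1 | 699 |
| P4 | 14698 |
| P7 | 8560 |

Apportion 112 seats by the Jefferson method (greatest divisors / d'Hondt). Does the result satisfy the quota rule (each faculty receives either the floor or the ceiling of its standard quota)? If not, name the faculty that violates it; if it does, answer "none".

Standard quotas: P8 13.957, P3 51.394, P2 14.300, P6 9.523, P1 0.666, P4 14.004, P7 8.156.
Jefferson allocation: P8 14, P3 53, P2 14, P6 9, P1 0, P4 14, P7 8.
P3 has quota 51.394 (lower 51, upper 52) but receives 53 — outside the quota interval.

P3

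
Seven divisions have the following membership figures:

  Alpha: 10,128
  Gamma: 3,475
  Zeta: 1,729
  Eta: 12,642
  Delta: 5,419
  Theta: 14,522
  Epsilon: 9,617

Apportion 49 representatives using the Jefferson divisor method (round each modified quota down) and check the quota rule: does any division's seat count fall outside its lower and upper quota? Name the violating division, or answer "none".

none

Standard quotas: Alpha 8.626, Gamma 2.960, Zeta 1.473, Eta 10.767, Delta 4.615, Theta 12.368, Epsilon 8.191.
Jefferson allocation: Alpha 9, Gamma 3, Zeta 1, Eta 11, Delta 4, Theta 13, Epsilon 8.
Every allocation lies between the lower and upper quota.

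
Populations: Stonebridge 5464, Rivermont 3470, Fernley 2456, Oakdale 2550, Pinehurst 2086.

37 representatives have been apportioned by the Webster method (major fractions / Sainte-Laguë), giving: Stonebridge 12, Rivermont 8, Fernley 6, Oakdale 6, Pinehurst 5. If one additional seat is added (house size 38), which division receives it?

Priority for the next seat is population ÷ (current seats + 0.5).
Priorities: Stonebridge 437.120, Rivermont 408.235, Fernley 377.846, Oakdale 392.308, Pinehurst 379.273.
Highest priority: Stonebridge.

Stonebridge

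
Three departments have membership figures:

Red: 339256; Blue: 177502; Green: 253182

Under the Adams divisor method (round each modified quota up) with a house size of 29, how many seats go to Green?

9

Standard divisor 769940/29 ≈ 26549.655; standard quotas: Red 12.778, Blue 6.686, Green 9.536.
Rounding up gives 13, 7, 10 = 30 seats, so the divisor must be adjusted.
With modified divisor 28200: modified quotas Red 12.030, Blue 6.294, Green 8.978.
Rounding up: Red 13, Blue 7, Green 9 (total 29).
Green receives 9.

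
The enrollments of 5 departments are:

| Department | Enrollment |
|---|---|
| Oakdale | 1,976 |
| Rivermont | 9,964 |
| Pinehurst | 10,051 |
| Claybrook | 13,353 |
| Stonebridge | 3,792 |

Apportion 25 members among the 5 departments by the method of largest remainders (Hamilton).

The standard divisor is 39136/25 ≈ 1565.44.
Standard quotas: Oakdale 1.2623, Rivermont 6.3650, Pinehurst 6.4206, Claybrook 8.5299, Stonebridge 2.4223.
Lower quotas: Oakdale 1, Rivermont 6, Pinehurst 6, Claybrook 8, Stonebridge 2 (sum 23, leaving 2 seats).
Remainders in descending order: Claybrook 0.5299, Stonebridge 0.4223, Pinehurst 0.4206, Rivermont 0.3650, Oakdale 0.2623.
Largest remainders: Claybrook, Stonebridge receive the extra seats.

Oakdale 1, Rivermont 6, Pinehurst 6, Claybrook 9, Stonebridge 3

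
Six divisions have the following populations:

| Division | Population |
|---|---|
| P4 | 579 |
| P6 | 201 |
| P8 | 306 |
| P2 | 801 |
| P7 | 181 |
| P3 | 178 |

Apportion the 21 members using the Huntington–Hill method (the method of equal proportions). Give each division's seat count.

P4 5, P6 2, P8 3, P2 7, P7 2, P3 2

With divisor 115: modified quotas P4 5.035, P6 1.748, P8 2.661, P2 6.965, P7 1.574, P3 1.548.
Geometric-mean thresholds: P4 √(5·6)=5.477, P6 √(1·2)=1.414, P8 √(2·3)=2.449, P2 √(6·7)=6.481, P7 √(1·2)=1.414, P3 √(1·2)=1.414.
Each quota rounded against its threshold gives P4 5, P6 2, P8 3, P2 7, P7 2, P3 2 (total 21).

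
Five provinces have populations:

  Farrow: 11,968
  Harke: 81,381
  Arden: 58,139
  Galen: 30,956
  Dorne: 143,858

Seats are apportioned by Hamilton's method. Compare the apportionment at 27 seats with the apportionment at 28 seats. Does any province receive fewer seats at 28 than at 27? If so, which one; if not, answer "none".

none

At 27 seats: Farrow 1, Harke 7, Arden 5, Galen 2, Dorne 12.
At 28 seats: Farrow 1, Harke 7, Arden 5, Galen 3, Dorne 12.
No province's allocation decreased.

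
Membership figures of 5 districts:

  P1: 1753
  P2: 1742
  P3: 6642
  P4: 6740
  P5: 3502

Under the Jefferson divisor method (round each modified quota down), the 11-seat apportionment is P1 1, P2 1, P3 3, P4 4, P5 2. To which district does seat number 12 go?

Priority for the next seat is population ÷ (current seats + 1).
Priorities: P1 876.500, P2 871.000, P3 1660.500, P4 1348.000, P5 1167.333.
Highest priority: P3.

P3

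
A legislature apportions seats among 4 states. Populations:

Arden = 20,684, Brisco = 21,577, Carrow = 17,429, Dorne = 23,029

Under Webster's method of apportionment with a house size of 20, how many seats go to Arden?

5

Standard divisor 82719/20 ≈ 4135.95; standard quotas: Arden 5.001, Brisco 5.217, Carrow 4.214, Dorne 5.568.
Rounding to the nearest integer gives Arden 5, Brisco 5, Carrow 4, Dorne 6 — total 20, matching the house size, so no adjustment is needed.
Arden receives 5.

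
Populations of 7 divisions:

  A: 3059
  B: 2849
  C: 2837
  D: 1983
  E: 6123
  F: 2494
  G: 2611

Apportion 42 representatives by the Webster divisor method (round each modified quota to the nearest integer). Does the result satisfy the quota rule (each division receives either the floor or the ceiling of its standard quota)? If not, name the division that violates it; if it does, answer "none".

Standard quotas: A 5.852, B 5.450, C 5.427, D 3.793, E 11.713, F 4.771, G 4.995.
Webster allocation: A 6, B 5, C 5, D 4, E 12, F 5, G 5.
Every allocation lies between the lower and upper quota.

none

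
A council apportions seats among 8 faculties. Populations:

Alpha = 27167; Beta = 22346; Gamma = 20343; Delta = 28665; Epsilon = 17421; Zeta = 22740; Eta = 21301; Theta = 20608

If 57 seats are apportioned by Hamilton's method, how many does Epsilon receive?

Standard divisor: 180591 ÷ 57 ≈ 3168.263.
Standard quotas: Alpha 8.5747, Beta 7.0531, Gamma 6.4209, Delta 9.0475, Epsilon 5.4986, Zeta 7.1774, Eta 6.7232, Theta 6.5045.
Lower quotas: Alpha 8, Beta 7, Gamma 6, Delta 9, Epsilon 5, Zeta 7, Eta 6, Theta 6 (sum 54, leaving 3 seats).
Remainders in descending order: Eta 0.7232, Alpha 0.5747, Theta 0.5045, Epsilon 0.4986, Gamma 0.4209, Zeta 0.1774, Beta 0.0531, Delta 0.0475.
The surplus seats go to Eta, Alpha, Theta.
Epsilon receives 5.

5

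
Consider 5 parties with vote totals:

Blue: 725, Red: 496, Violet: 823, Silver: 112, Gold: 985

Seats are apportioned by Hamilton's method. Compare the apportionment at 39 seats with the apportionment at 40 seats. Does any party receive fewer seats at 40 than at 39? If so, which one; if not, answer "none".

At 39 seats: Blue 9, Red 6, Violet 10, Silver 2, Gold 12.
At 40 seats: Blue 9, Red 6, Violet 11, Silver 1, Gold 13.
Silver drops from 2 to 1.

Silver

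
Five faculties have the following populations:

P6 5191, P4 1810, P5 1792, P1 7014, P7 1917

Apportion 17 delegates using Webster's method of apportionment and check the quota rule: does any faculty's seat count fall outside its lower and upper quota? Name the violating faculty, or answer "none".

Standard quotas: P6 4.979, P4 1.736, P5 1.719, P1 6.727, P7 1.839.
Webster allocation: P6 5, P4 2, P5 2, P1 6, P7 2.
Every allocation lies between the lower and upper quota.

none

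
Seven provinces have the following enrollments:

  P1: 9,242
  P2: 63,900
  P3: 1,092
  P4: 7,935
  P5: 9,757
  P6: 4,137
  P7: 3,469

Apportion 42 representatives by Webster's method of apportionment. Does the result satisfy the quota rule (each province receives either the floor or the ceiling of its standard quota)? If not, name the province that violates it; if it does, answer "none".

P2

Standard quotas: P1 3.900, P2 26.964, P3 0.461, P4 3.348, P5 4.117, P6 1.746, P7 1.464.
Webster allocation: P1 4, P2 28, P3 0, P4 3, P5 4, P6 2, P7 1.
P2 has quota 26.964 (lower 26, upper 27) but receives 28 — outside the quota interval.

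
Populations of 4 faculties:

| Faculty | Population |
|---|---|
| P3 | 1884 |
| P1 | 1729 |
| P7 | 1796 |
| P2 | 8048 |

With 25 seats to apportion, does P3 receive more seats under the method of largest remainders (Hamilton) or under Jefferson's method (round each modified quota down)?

Hamilton

Hamilton: P3 4, P1 3, P7 3, P2 15.
Jefferson: P3 3, P1 3, P7 3, P2 16.
P3 gets 4 under Hamilton and 3 under Jefferson.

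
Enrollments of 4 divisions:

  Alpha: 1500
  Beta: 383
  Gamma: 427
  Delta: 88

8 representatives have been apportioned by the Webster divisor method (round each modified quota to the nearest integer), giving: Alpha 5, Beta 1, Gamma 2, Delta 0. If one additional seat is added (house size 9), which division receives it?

Alpha

Priority for the next seat is population ÷ (current seats + 0.5).
Priorities: Alpha 272.727, Beta 255.333, Gamma 170.800, Delta 176.000.
Highest priority: Alpha.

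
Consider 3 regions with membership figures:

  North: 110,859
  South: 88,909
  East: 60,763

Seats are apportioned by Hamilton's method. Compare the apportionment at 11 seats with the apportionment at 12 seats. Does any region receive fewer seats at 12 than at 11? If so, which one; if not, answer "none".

At 11 seats: North 5, South 4, East 2.
At 12 seats: North 5, South 4, East 3.
No region's allocation decreased.

none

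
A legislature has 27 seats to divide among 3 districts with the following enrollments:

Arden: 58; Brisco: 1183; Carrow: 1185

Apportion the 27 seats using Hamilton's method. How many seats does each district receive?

Arden 1, Brisco 13, Carrow 13

The standard divisor is 2426/27 ≈ 89.852.
Standard quotas: Arden 0.646, Brisco 13.166, Carrow 13.188.
Lower quotas: Arden 0, Brisco 13, Carrow 13 (sum 26, leaving 1 seat).
Remainders in descending order: Arden 0.646, Carrow 0.188, Brisco 0.166.
Largest remainder: Arden receives the extra seat.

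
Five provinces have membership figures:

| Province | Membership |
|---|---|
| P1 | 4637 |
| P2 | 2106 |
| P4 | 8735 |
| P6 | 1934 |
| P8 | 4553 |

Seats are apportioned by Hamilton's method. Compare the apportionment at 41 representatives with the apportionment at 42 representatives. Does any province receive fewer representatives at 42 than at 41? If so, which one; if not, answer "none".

P6

At 41 seats: P1 9, P2 4, P4 16, P6 4, P8 8.
At 42 seats: P1 9, P2 4, P4 17, P6 3, P8 9.
P6 drops from 4 to 3.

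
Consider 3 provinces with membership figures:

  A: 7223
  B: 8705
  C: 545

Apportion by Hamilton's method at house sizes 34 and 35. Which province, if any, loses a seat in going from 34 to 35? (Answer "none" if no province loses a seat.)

At 34 seats: A 15, B 18, C 1.
At 35 seats: A 15, B 19, C 1.
No province's allocation decreased.

none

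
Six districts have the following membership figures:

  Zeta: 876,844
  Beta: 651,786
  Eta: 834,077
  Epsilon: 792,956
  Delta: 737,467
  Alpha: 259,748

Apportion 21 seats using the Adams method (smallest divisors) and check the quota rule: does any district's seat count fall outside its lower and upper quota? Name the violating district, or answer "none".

Standard quotas: Zeta 4.434, Beta 3.296, Eta 4.218, Epsilon 4.010, Delta 3.729, Alpha 1.313.
Adams allocation: Zeta 4, Beta 3, Eta 4, Epsilon 4, Delta 4, Alpha 2.
Every allocation lies between the lower and upper quota.

none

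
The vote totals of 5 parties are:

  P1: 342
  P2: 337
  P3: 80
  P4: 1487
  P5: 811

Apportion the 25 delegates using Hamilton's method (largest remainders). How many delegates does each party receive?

Total 3057; standard divisor 3057/25 ≈ 122.28.
Standard quotas: P1 2.797, P2 2.756, P3 0.654, P4 12.161, P5 6.632.
Lower quotas: P1 2, P2 2, P3 0, P4 12, P5 6 (sum 22, leaving 3 seats).
Remainders in descending order: P1 0.797, P2 0.756, P3 0.654, P5 0.632, P4 0.161.
Largest remainders: P1, P2, P3 receive the extra seats.

P1 3, P2 3, P3 1, P4 12, P5 6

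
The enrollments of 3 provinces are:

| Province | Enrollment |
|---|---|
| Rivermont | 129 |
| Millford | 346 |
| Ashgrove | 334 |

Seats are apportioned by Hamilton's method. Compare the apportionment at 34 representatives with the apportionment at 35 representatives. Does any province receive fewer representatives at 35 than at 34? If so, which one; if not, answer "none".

none

At 34 seats: Rivermont 5, Millford 15, Ashgrove 14.
At 35 seats: Rivermont 6, Millford 15, Ashgrove 14.
No province's allocation decreased.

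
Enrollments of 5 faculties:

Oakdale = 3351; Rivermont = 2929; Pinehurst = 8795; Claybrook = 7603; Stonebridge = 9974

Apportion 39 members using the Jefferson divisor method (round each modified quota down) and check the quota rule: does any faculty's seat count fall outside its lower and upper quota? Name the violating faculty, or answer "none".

Standard quotas: Oakdale 4.002, Rivermont 3.498, Pinehurst 10.505, Claybrook 9.081, Stonebridge 11.913.
Jefferson allocation: Oakdale 4, Rivermont 3, Pinehurst 11, Claybrook 9, Stonebridge 12.
Every allocation lies between the lower and upper quota.

none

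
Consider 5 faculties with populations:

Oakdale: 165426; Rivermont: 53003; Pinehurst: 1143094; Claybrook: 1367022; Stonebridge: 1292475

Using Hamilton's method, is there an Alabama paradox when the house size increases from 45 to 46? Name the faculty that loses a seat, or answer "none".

At 45 seats: Oakdale 2, Rivermont 1, Pinehurst 13, Claybrook 15, Stonebridge 14.
At 46 seats: Oakdale 2, Rivermont 0, Pinehurst 13, Claybrook 16, Stonebridge 15.
Rivermont drops from 1 to 0.

Rivermont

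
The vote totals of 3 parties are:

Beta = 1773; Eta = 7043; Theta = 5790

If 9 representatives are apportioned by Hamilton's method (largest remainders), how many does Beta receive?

Standard divisor: 14606 ÷ 9 ≈ 1622.889.
Standard quotas: Beta 1.0925, Eta 4.3398, Theta 3.5677.
Lower quotas: Beta 1, Eta 4, Theta 3 (sum 8, leaving 1 seat).
Remainders in descending order: Theta 0.5677, Eta 0.3398, Beta 0.0925.
Largest remainder: Theta receives the extra seat.
Beta receives 1.

1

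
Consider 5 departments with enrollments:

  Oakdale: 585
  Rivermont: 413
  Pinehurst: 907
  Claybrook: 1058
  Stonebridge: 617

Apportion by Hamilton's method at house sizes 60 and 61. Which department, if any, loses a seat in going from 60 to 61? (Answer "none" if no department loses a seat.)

none

At 60 seats: Oakdale 10, Rivermont 7, Pinehurst 15, Claybrook 18, Stonebridge 10.
At 61 seats: Oakdale 10, Rivermont 7, Pinehurst 15, Claybrook 18, Stonebridge 11.
No department's allocation decreased.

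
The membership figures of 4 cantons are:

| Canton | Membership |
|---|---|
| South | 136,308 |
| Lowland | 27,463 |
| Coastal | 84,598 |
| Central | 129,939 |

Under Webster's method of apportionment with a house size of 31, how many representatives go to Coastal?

7

Standard divisor 378308/31 ≈ 12203.484; standard quotas: South 11.170, Lowland 2.250, Coastal 6.932, Central 10.648.
Rounding to the nearest integer gives South 11, Lowland 2, Coastal 7, Central 11 — total 31, matching the house size, so no adjustment is needed.
Coastal receives 7.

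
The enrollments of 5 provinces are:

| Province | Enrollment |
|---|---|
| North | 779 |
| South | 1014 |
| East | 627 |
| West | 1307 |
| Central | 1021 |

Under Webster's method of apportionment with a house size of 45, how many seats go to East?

6

Standard divisor 4748/45 ≈ 105.511; standard quotas: North 7.383, South 9.610, East 5.943, West 12.387, Central 9.677.
Rounding to the nearest integer gives North 7, South 10, East 6, West 12, Central 10 — total 45, matching the house size, so no adjustment is needed.
East receives 6.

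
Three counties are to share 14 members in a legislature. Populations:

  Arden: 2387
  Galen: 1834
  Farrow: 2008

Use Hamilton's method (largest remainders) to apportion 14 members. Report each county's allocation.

Standard divisor: 6229 ÷ 14 ≈ 444.929.
Standard quotas: Arden 5.365, Galen 4.122, Farrow 4.513.
Lower quotas: Arden 5, Galen 4, Farrow 4 (sum 13, leaving 1 seat).
Remainders in descending order: Farrow 0.513, Arden 0.365, Galen 0.122.
Largest remainder: Farrow receives the extra seat.

Arden 5; Galen 4; Farrow 5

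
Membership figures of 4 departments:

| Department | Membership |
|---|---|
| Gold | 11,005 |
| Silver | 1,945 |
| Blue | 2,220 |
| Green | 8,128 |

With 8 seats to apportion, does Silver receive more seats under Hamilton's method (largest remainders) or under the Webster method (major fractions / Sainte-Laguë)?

Hamilton: Gold 4, Silver 0, Blue 1, Green 3.
Webster: Gold 3, Silver 1, Blue 1, Green 3.
Silver gets 0 under Hamilton and 1 under Webster.

Webster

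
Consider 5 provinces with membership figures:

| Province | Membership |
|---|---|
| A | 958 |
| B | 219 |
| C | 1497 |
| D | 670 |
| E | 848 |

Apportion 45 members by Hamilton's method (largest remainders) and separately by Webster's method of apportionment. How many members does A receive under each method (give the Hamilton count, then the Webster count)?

10 and 11

Hamilton: A 10, B 3, C 16, D 7, E 9.
Webster: A 11, B 2, C 16, D 7, E 9.
A gets 10 under Hamilton and 11 under Webster.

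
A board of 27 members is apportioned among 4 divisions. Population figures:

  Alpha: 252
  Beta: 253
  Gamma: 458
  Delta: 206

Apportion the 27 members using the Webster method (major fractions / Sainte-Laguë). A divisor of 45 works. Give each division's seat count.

With modified divisor 45: modified quotas Alpha 5.600, Beta 5.622, Gamma 10.178, Delta 4.578.
Rounding to the nearest integer: Alpha 6, Beta 6, Gamma 10, Delta 5 (total 27).

Alpha=6, Beta=6, Gamma=10, Delta=5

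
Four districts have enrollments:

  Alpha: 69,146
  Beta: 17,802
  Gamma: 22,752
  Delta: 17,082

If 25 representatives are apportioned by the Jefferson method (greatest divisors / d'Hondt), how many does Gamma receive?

Standard divisor 126782/25 ≈ 5071.28; standard quotas: Alpha 13.635, Beta 3.510, Gamma 4.486, Delta 3.368.
Rounding down gives 13, 3, 4, 3 = 23 seats, so the divisor must be adjusted.
With modified divisor 4600: modified quotas Alpha 15.032, Beta 3.870, Gamma 4.946, Delta 3.713.
Rounding down: Alpha 15, Beta 3, Gamma 4, Delta 3 (total 25).
Gamma receives 4.

4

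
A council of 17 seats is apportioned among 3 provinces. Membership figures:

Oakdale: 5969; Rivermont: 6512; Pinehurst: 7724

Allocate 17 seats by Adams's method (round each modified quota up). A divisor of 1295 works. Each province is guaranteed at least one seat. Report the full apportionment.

With modified divisor 1295: modified quotas Oakdale 4.609, Rivermont 5.029, Pinehurst 5.964.
Rounding up: Oakdale 5, Rivermont 6, Pinehurst 6 (total 17).

Oakdale=5, Rivermont=6, Pinehurst=6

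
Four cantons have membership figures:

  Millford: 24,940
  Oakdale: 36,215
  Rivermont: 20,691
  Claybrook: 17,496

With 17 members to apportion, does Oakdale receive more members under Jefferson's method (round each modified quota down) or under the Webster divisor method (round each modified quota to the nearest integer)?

Jefferson

Jefferson: Millford 4, Oakdale 7, Rivermont 3, Claybrook 3.
Webster: Millford 4, Oakdale 6, Rivermont 4, Claybrook 3.
Oakdale gets 7 under Jefferson and 6 under Webster.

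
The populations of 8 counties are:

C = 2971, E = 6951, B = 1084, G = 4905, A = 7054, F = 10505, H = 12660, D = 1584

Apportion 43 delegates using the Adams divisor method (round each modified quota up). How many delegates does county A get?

Standard divisor 47714/43 ≈ 1109.628; standard quotas: C 2.677, E 6.264, B 0.977, G 4.420, A 6.357, F 9.467, H 11.409, D 1.428.
Rounding up gives 3, 7, 1, 5, 7, 10, 12, 2 = 47 seats, so the divisor must be adjusted.
With modified divisor 1200: modified quotas C 2.476, E 5.793, B 0.903, G 4.088, A 5.878, F 8.754, H 10.550, D 1.320.
Rounding up: C 3, E 6, B 1, G 5, A 6, F 9, H 11, D 2 (total 43).
A receives 6.

6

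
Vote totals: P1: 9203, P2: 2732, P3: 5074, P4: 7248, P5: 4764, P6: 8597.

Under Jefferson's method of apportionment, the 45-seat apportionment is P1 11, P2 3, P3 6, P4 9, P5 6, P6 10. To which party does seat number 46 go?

Priority for the next seat is population ÷ (current seats + 1).
Priorities: P1 766.917, P2 683.000, P3 724.857, P4 724.800, P5 680.571, P6 781.545.
Highest priority: P6.

P6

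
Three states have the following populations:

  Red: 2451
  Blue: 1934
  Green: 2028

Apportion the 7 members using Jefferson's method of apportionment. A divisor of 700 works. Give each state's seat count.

Red 3; Blue 2; Green 2

With modified divisor 700: modified quotas Red 3.501, Blue 2.763, Green 2.897.
Rounding down: Red 3, Blue 2, Green 2 (total 7).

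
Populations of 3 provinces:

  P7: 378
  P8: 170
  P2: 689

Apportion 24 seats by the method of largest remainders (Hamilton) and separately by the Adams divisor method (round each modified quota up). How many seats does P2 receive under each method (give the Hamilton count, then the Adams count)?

14 and 13

Hamilton: P7 7, P8 3, P2 14.
Adams: P7 7, P8 4, P2 13.
P2 gets 14 under Hamilton and 13 under Adams.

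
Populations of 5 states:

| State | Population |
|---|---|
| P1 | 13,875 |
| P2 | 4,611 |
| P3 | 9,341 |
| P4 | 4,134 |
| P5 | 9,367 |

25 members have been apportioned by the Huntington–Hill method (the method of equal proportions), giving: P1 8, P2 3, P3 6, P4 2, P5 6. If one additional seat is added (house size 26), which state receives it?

P4

Priority for the next seat is population ÷ (√(s·(s+1))).
Priorities: P1 1635.184, P2 1331.081, P3 1441.348, P4 1687.698, P5 1445.359.
Highest priority: P4.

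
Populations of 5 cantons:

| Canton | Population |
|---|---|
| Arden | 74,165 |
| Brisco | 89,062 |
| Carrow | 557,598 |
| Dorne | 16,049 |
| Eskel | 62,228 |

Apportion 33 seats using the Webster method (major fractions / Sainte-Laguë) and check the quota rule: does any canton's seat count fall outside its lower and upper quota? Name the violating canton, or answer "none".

Standard quotas: Arden 3.063, Brisco 3.678, Carrow 23.027, Dorne 0.663, Eskel 2.570.
Webster allocation: Arden 3, Brisco 4, Carrow 22, Dorne 1, Eskel 3.
Carrow has quota 23.027 (lower 23, upper 24) but receives 22 — outside the quota interval.

Carrow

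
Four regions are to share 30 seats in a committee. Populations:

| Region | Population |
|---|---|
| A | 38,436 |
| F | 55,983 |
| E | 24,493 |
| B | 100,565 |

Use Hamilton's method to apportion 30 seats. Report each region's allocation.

Total 219477; standard divisor 219477/30 ≈ 7315.9.
Standard quotas: A 5.2538, F 7.6522, E 3.3479, B 13.7461.
Lower quotas: A 5, F 7, E 3, B 13 (sum 28, leaving 2 seats).
Remainders in descending order: B 0.7461, F 0.6522, E 0.3479, A 0.2538.
The surplus seats go to B, F.

A 5; F 8; E 3; B 14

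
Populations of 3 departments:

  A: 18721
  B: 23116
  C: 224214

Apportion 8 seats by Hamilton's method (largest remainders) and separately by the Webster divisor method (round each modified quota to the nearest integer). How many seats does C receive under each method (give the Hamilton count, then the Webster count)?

Hamilton: A 0, B 1, C 7.
Webster: A 1, B 1, C 6.
C gets 7 under Hamilton and 6 under Webster.

7 and 6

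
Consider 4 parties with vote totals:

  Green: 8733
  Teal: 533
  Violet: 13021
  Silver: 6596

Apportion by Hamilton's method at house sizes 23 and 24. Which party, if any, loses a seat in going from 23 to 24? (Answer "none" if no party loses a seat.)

Teal

At 23 seats: Green 7, Teal 1, Violet 10, Silver 5.
At 24 seats: Green 7, Teal 0, Violet 11, Silver 6.
Teal drops from 1 to 0.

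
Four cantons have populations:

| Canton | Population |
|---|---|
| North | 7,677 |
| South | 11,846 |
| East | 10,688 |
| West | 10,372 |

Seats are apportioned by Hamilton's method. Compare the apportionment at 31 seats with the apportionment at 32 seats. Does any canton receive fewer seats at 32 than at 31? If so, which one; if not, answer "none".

none

At 31 seats: North 6, South 9, East 8, West 8.
At 32 seats: North 6, South 9, East 9, West 8.
No canton's allocation decreased.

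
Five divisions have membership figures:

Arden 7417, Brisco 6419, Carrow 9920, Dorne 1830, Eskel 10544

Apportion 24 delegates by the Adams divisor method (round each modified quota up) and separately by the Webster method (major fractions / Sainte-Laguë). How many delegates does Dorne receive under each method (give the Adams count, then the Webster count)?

2 and 1

Adams: Arden 5, Brisco 4, Carrow 6, Dorne 2, Eskel 7.
Webster: Arden 5, Brisco 4, Carrow 7, Dorne 1, Eskel 7.
Dorne gets 2 under Adams and 1 under Webster.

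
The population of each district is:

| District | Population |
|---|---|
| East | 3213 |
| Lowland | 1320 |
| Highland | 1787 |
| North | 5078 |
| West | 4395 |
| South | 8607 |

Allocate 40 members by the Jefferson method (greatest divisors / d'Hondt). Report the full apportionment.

Standard divisor 24400/40 ≈ 610; standard quotas: East 5.267, Lowland 2.164, Highland 2.930, North 8.325, West 7.205, South 14.110.
Rounding down gives 5, 2, 2, 8, 7, 14 = 38 seats, so the divisor must be adjusted.
With modified divisor 570: modified quotas East 5.637, Lowland 2.316, Highland 3.135, North 8.909, West 7.711, South 15.100.
Rounding down: East 5, Lowland 2, Highland 3, North 8, West 7, South 15 (total 40).

East 5; Lowland 2; Highland 3; North 8; West 7; South 15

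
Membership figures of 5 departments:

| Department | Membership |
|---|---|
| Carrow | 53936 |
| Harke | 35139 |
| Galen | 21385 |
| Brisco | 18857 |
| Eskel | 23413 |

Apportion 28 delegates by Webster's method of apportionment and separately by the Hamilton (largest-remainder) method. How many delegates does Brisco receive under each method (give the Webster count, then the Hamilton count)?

Webster: Carrow 10, Harke 7, Galen 4, Brisco 3, Eskel 4.
Hamilton: Carrow 10, Harke 6, Galen 4, Brisco 4, Eskel 4.
Brisco gets 3 under Webster and 4 under Hamilton.

3 and 4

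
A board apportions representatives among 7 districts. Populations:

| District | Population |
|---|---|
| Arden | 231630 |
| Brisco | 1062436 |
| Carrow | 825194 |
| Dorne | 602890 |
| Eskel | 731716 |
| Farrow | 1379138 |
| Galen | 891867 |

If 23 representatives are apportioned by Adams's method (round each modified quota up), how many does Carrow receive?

3

Standard divisor 5724871/23 ≈ 248907.435; standard quotas: Arden 0.931, Brisco 4.268, Carrow 3.315, Dorne 2.422, Eskel 2.940, Farrow 5.541, Galen 3.583.
Rounding up gives 1, 5, 4, 3, 3, 6, 4 = 26 seats, so the divisor must be adjusted.
With modified divisor 286600: modified quotas Arden 0.808, Brisco 3.707, Carrow 2.879, Dorne 2.104, Eskel 2.553, Farrow 4.812, Galen 3.112.
Rounding up: Arden 1, Brisco 4, Carrow 3, Dorne 3, Eskel 3, Farrow 5, Galen 4 (total 23).
Carrow receives 3.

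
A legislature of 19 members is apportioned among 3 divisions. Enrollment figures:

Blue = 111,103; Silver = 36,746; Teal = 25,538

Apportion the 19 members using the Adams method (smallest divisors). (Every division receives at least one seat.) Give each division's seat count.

Standard divisor 173387/19 ≈ 9125.632; standard quotas: Blue 12.175, Silver 4.027, Teal 2.798.
Rounding up gives 13, 5, 3 = 21 seats, so the divisor must be adjusted.
With modified divisor 9700: modified quotas Blue 11.454, Silver 3.788, Teal 2.633.
Rounding up: Blue 12, Silver 4, Teal 3 (total 19).

Blue=12; Silver=4; Teal=3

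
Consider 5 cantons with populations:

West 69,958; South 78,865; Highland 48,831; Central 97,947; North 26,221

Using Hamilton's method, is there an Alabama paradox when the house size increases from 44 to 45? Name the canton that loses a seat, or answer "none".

North

At 44 seats: West 9, South 11, Highland 7, Central 13, North 4.
At 45 seats: West 10, South 11, Highland 7, Central 14, North 3.
North drops from 4 to 3.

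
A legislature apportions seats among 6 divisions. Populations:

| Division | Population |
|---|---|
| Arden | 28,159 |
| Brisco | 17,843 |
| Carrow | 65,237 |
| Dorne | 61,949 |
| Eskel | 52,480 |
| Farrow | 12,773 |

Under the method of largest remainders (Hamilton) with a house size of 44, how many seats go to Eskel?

Standard divisor: 238441 ÷ 44 ≈ 5419.114.
Standard quotas: Arden 5.1962, Brisco 3.2926, Carrow 12.0383, Dorne 11.4316, Eskel 9.6842, Farrow 2.3570.
Lower quotas: Arden 5, Brisco 3, Carrow 12, Dorne 11, Eskel 9, Farrow 2 (sum 42, leaving 2 seats).
Remainders in descending order: Eskel 0.6842, Dorne 0.4316, Farrow 0.3570, Brisco 0.2926, Arden 0.1962, Carrow 0.0383.
The surplus seats go to Eskel, Dorne.
Eskel receives 10.

10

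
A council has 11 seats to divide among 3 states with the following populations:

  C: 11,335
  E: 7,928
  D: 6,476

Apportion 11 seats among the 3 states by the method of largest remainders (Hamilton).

C: 5, E: 3, D: 3

Standard divisor: 25739 ÷ 11 ≈ 2339.909.
Standard quotas: C 4.8442, E 3.3882, D 2.7676.
Lower quotas: C 4, E 3, D 2 (sum 9, leaving 2 seats).
Remainders in descending order: C 0.8442, D 0.7676, E 0.3882.
Largest remainders: C, D receive the extra seats.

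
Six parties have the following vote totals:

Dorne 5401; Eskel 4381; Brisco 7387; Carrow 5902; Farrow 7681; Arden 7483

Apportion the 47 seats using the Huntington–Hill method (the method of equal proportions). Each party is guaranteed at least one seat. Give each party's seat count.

With divisor 805: modified quotas Dorne 6.709, Eskel 5.442, Brisco 9.176, Carrow 7.332, Farrow 9.542, Arden 9.296.
Geometric-mean thresholds: Dorne √(6·7)=6.481, Eskel √(5·6)=5.477, Brisco √(9·10)=9.487, Carrow √(7·8)=7.483, Farrow √(9·10)=9.487, Arden √(9·10)=9.487.
Each quota rounded against its threshold gives Dorne 7, Eskel 5, Brisco 9, Carrow 7, Farrow 10, Arden 9 (total 47).

Dorne 7, Eskel 5, Brisco 9, Carrow 7, Farrow 10, Arden 9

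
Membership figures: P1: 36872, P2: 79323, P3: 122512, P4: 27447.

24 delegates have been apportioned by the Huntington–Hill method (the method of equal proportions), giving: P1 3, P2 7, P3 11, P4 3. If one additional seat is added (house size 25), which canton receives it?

P3

Priority for the next seat is population ÷ (√(s·(s+1))).
Priorities: P1 10644.030, P2 10599.982, P3 10663.301, P4 7923.266.
Highest priority: P3.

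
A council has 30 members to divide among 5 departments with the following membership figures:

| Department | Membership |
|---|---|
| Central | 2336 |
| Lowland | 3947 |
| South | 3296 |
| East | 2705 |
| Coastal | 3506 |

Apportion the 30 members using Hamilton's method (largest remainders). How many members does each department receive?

Total 15790; standard divisor 15790/30 ≈ 526.333.
Standard quotas: Central 4.438, Lowland 7.499, South 6.262, East 5.139, Coastal 6.661.
Lower quotas: Central 4, Lowland 7, South 6, East 5, Coastal 6 (sum 28, leaving 2 seats).
Remainders in descending order: Coastal 0.661, Lowland 0.499, Central 0.438, South 0.262, East 0.139.
The surplus seats go to Coastal, Lowland.

Central 4, Lowland 8, South 6, East 5, Coastal 7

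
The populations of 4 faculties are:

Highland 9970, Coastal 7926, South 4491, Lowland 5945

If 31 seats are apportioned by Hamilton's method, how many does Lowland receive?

6

Total 28332; standard divisor 28332/31 ≈ 913.935.
Standard quotas: Highland 10.9089, Coastal 8.6724, South 4.9139, Lowland 6.5048.
Lower quotas: Highland 10, Coastal 8, South 4, Lowland 6 (sum 28, leaving 3 seats).
Remainders in descending order: South 0.9139, Highland 0.9089, Coastal 0.6724, Lowland 0.5048.
Largest remainders: South, Highland, Coastal receive the extra seats.
Lowland receives 6.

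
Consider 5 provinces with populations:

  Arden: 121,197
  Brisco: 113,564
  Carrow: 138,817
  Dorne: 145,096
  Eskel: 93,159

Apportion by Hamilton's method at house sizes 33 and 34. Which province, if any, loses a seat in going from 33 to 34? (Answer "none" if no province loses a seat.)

At 33 seats: Arden 7, Brisco 6, Carrow 7, Dorne 8, Eskel 5.
At 34 seats: Arden 7, Brisco 6, Carrow 8, Dorne 8, Eskel 5.
No province's allocation decreased.

none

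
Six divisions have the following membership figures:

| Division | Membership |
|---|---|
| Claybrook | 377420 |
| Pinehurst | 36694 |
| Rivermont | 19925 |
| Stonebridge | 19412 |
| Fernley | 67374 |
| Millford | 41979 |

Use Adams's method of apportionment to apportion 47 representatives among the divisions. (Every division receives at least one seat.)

Claybrook=30; Pinehurst=3; Rivermont=2; Stonebridge=2; Fernley=6; Millford=4

Standard divisor 562804/47 ≈ 11974.553; standard quotas: Claybrook 31.519, Pinehurst 3.064, Rivermont 1.664, Stonebridge 1.621, Fernley 5.626, Millford 3.506.
Rounding up gives 32, 4, 2, 2, 6, 4 = 50 seats, so the divisor must be adjusted.
With modified divisor 12800: modified quotas Claybrook 29.486, Pinehurst 2.867, Rivermont 1.557, Stonebridge 1.517, Fernley 5.264, Millford 3.280.
Rounding up: Claybrook 30, Pinehurst 3, Rivermont 2, Stonebridge 2, Fernley 6, Millford 4 (total 47).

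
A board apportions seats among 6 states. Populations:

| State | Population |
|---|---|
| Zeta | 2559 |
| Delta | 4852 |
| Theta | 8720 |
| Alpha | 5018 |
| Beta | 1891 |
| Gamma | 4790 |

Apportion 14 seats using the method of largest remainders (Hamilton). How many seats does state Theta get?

Standard divisor: 27830 ÷ 14 ≈ 1987.857.
Standard quotas: Zeta 1.2873, Delta 2.4408, Theta 4.3866, Alpha 2.5243, Beta 0.9513, Gamma 2.4096.
Lower quotas: Zeta 1, Delta 2, Theta 4, Alpha 2, Beta 0, Gamma 2 (sum 11, leaving 3 seats).
Remainders in descending order: Beta 0.9513, Alpha 0.5243, Delta 0.4408, Gamma 0.4096, Theta 0.3866, Zeta 0.2873.
The surplus seats go to Beta, Alpha, Delta.
Theta receives 4.

4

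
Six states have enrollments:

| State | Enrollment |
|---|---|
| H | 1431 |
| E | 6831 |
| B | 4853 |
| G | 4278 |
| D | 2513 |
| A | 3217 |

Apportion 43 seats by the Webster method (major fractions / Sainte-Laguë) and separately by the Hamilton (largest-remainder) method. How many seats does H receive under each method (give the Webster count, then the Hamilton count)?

3 and 2

Webster: H 3, E 12, B 9, G 8, D 5, A 6.
Hamilton: H 2, E 13, B 9, G 8, D 5, A 6.
H gets 3 under Webster and 2 under Hamilton.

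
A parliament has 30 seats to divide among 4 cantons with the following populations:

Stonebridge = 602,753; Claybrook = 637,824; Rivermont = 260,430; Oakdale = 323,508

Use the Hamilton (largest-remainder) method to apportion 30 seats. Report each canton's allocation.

Stonebridge 10; Claybrook 11; Rivermont 4; Oakdale 5

The standard divisor is 1824515/30 ≈ 60817.167.
Standard quotas: Stonebridge 9.9109, Claybrook 10.4876, Rivermont 4.2822, Oakdale 5.3194.
Lower quotas: Stonebridge 9, Claybrook 10, Rivermont 4, Oakdale 5 (sum 28, leaving 2 seats).
Remainders in descending order: Stonebridge 0.9109, Claybrook 0.4876, Oakdale 0.3194, Rivermont 0.2822.
Largest remainders: Stonebridge, Claybrook receive the extra seats.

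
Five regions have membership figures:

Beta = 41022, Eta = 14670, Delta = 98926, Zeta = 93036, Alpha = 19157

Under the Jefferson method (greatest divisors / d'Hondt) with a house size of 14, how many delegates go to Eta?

0

Standard divisor 266811/14 ≈ 19057.929; standard quotas: Beta 2.152, Eta 0.770, Delta 5.191, Zeta 4.882, Alpha 1.005.
Rounding down gives 2, 0, 5, 4, 1 = 12 seats, so the divisor must be adjusted.
With modified divisor 16000: modified quotas Beta 2.564, Eta 0.917, Delta 6.183, Zeta 5.815, Alpha 1.197.
Rounding down: Beta 2, Eta 0, Delta 6, Zeta 5, Alpha 1 (total 14).
Eta receives 0.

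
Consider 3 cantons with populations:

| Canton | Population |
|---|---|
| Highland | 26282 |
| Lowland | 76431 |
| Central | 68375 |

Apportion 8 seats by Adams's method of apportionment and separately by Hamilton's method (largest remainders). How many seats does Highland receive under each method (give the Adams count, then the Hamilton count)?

2 and 1

Adams: Highland 2, Lowland 3, Central 3.
Hamilton: Highland 1, Lowland 4, Central 3.
Highland gets 2 under Adams and 1 under Hamilton.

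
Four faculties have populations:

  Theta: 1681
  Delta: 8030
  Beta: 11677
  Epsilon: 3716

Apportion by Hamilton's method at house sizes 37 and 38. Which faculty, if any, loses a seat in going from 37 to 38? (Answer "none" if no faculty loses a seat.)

Theta

At 37 seats: Theta 3, Delta 12, Beta 17, Epsilon 5.
At 38 seats: Theta 2, Delta 12, Beta 18, Epsilon 6.
Theta drops from 3 to 2.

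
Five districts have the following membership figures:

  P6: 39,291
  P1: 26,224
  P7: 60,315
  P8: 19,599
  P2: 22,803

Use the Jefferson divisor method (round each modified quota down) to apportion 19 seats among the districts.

P6 5; P1 3; P7 7; P8 2; P2 2

Standard divisor 168232/19 ≈ 8854.316; standard quotas: P6 4.437, P1 2.962, P7 6.812, P8 2.213, P2 2.575.
Rounding down gives 4, 2, 6, 2, 2 = 16 seats, so the divisor must be adjusted.
With modified divisor 7700: modified quotas P6 5.103, P1 3.406, P7 7.833, P8 2.545, P2 2.961.
Rounding down: P6 5, P1 3, P7 7, P8 2, P2 2 (total 19).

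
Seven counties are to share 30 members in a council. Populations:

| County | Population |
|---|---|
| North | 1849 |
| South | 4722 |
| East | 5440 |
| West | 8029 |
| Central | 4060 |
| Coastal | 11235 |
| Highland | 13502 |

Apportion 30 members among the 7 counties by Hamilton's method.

North 1, South 3, East 3, West 5, Central 3, Coastal 7, Highland 8

Total 48837; standard divisor 48837/30 ≈ 1627.9.
Standard quotas: North 1.1358, South 2.9007, East 3.3417, West 4.9321, Central 2.4940, Coastal 6.9015, Highland 8.2941.
Lower quotas: North 1, South 2, East 3, West 4, Central 2, Coastal 6, Highland 8 (sum 26, leaving 4 seats).
Remainders in descending order: West 0.9321, Coastal 0.9015, South 0.9007, Central 0.4940, East 0.3417, Highland 0.2941, North 0.1358.
The surplus seats go to West, Coastal, South, Central.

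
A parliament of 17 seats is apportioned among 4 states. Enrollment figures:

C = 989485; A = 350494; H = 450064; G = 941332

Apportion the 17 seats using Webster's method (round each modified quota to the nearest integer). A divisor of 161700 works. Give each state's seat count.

With modified divisor 161700: modified quotas C 6.119, A 2.168, H 2.783, G 5.821.
Rounding to the nearest integer: C 6, A 2, H 3, G 6 (total 17).

C 6; A 2; H 3; G 6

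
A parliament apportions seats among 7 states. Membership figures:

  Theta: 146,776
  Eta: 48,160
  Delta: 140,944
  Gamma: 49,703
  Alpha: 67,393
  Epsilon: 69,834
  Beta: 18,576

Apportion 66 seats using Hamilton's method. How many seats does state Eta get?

The standard divisor is 541386/66 ≈ 8202.818.
Standard quotas: Theta 17.8934, Eta 5.8712, Delta 17.1824, Gamma 6.0593, Alpha 8.2158, Epsilon 8.5134, Beta 2.2646.
Lower quotas: Theta 17, Eta 5, Delta 17, Gamma 6, Alpha 8, Epsilon 8, Beta 2 (sum 63, leaving 3 seats).
Remainders in descending order: Theta 0.8934, Eta 0.8712, Epsilon 0.5134, Beta 0.2646, Alpha 0.2158, Delta 0.1824, Gamma 0.0593.
The surplus seats go to Theta, Eta, Epsilon.
Eta receives 6.

6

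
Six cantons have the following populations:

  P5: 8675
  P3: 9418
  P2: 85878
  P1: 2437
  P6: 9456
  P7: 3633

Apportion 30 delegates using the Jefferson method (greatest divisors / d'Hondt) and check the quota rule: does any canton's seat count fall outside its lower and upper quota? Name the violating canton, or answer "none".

Standard quotas: P5 2.178, P3 2.364, P2 21.560, P1 0.612, P6 2.374, P7 0.912.
Jefferson allocation: P5 2, P3 2, P2 23, P1 0, P6 2, P7 1.
P2 has quota 21.560 (lower 21, upper 22) but receives 23 — outside the quota interval.

P2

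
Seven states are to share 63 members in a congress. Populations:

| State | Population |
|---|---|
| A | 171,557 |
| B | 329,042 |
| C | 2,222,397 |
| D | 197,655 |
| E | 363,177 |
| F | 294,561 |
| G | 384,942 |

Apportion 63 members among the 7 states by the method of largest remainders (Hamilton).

Standard divisor: 3963331 ÷ 63 ≈ 62910.016.
Standard quotas: A 2.7270, B 5.2304, C 35.3266, D 3.1419, E 5.7730, F 4.6823, G 6.1189.
Lower quotas: A 2, B 5, C 35, D 3, E 5, F 4, G 6 (sum 60, leaving 3 seats).
Remainders in descending order: E 0.7730, A 0.7270, F 0.6823, C 0.3266, B 0.2304, D 0.1419, G 0.1189.
Largest remainders: E, A, F receive the extra seats.

A=3; B=5; C=35; D=3; E=6; F=5; G=6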